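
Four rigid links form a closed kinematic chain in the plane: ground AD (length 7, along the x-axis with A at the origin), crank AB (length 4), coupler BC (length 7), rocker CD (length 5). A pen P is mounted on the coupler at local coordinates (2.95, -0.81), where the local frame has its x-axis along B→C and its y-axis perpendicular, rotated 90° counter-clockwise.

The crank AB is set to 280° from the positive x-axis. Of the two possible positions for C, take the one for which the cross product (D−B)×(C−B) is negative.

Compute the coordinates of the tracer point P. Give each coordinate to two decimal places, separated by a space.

A=(0,0), D=(7.00,0)
B = A + 4.00·(cos280°, sin280°) = (0.6946, -3.9392)
|BD| = 7.4348
circle(B,7.00) ∩ circle(D,5.00): a=5.3314, h=4.5361
  candidates: C₊=(2.8128,2.7326) cross=33.725; C₋=(7.6195,-4.9615) cross=-33.725
  mode - wants cross < 0 → take C=(7.6195,-4.9615) (cross=-33.725)
ex = (C−B)/|BC| = (0.9893,-0.1460); ey = (0.1460,0.9893)
P = B + 2.95·ex + -0.81·ey = (3.4947,-5.1713)

3.49 -5.17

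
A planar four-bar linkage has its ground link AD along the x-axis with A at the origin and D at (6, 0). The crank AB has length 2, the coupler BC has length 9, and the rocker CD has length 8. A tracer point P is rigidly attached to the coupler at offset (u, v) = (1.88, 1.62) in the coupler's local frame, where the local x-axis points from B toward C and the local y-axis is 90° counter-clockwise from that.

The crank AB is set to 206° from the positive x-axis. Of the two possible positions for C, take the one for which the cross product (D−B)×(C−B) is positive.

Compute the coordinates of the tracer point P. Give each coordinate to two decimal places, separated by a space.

A=(0,0), D=(6.00,0)
B = A + 2.00·(cos206°, sin206°) = (-1.7976, -0.8767)
|BD| = 7.8467
circle(B,9.00) ∩ circle(D,8.00): a=5.0066, h=7.4789
  candidates: C₊=(2.3420,7.1147) cross=58.685; C₋=(4.0133,-7.7494) cross=-58.685
  mode + wants cross > 0 → take C=(2.3420,7.1147) (cross=58.685)
ex = (C−B)/|BC| = (0.4600,0.8879); ey = (-0.8879,0.4600)
P = B + 1.88·ex + 1.62·ey = (-2.3713,1.5377)

-2.37 1.54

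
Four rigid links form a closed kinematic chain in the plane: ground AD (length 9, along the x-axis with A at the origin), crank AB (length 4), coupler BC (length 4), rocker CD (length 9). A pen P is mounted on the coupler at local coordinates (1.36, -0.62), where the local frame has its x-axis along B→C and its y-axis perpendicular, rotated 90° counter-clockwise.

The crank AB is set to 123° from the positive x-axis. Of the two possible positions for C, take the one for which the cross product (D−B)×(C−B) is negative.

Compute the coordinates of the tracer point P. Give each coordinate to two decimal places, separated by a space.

A=(0,0), D=(9.00,0)
B = A + 4.00·(cos123°, sin123°) = (-2.1786, 3.3547)
|BD| = 11.6711
circle(B,4.00) ∩ circle(D,9.00): a=3.0509, h=2.5869
  candidates: C₊=(1.4871,4.9555) cross=30.192; C₋=(-0.0000,-0.0000) cross=-30.192
  mode - wants cross < 0 → take C=(-0.0000,-0.0000) (cross=-30.192)
ex = (C−B)/|BC| = (0.5446,-0.8387); ey = (0.8387,0.5446)
P = B + 1.36·ex + -0.62·ey = (-1.9578,1.8764)

-1.96 1.88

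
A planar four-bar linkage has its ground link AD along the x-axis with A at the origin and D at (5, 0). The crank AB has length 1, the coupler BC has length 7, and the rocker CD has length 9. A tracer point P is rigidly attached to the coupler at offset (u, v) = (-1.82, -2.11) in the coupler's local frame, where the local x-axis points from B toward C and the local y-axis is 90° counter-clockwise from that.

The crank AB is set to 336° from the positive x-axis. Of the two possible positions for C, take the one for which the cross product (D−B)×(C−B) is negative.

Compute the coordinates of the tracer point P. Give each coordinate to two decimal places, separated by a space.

A=(0,0), D=(5.00,0)
B = A + 1.00·(cos336°, sin336°) = (0.9135, -0.4067)
|BD| = 4.1066
circle(B,7.00) ∩ circle(D,9.00): a=-1.8428, h=6.7531
  candidates: C₊=(-1.5890,6.1306) cross=27.733; C₋=(-0.2513,-7.3091) cross=-27.733
  mode - wants cross < 0 → take C=(-0.2513,-7.3091) (cross=-27.733)
ex = (C−B)/|BC| = (-0.1664,-0.9861); ey = (0.9861,-0.1664)
P = B + -1.82·ex + -2.11·ey = (-0.8642,1.7390)

-0.86 1.74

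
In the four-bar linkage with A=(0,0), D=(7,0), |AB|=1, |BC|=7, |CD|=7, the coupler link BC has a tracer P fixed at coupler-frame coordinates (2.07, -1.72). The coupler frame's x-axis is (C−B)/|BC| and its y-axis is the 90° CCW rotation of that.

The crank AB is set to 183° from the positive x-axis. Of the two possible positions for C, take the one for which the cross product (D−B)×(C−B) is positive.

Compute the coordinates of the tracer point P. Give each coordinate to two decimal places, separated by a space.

1.59 0.68

A=(0,0), D=(7.00,0)
B = A + 1.00·(cos183°, sin183°) = (-0.9986, -0.0523)
|BD| = 7.9988
circle(B,7.00) ∩ circle(D,7.00): a=3.9994, h=5.7450
  candidates: C₊=(2.9631,5.7187) cross=45.953; C₋=(3.0383,-5.7710) cross=-45.953
  mode + wants cross > 0 → take C=(2.9631,5.7187) (cross=45.953)
ex = (C−B)/|BC| = (0.5660,0.8244); ey = (-0.8244,0.5660)
P = B + 2.07·ex + -1.72·ey = (1.5909,0.6808)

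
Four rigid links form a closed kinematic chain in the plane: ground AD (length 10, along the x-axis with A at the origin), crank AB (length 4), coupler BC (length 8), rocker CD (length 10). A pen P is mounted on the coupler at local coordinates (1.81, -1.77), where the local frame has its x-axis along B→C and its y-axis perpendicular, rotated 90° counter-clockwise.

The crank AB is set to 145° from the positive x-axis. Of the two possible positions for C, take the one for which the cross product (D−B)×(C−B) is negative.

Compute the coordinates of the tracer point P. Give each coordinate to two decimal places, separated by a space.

-3.79 -0.18

A=(0,0), D=(10.00,0)
B = A + 4.00·(cos145°, sin145°) = (-3.2766, 2.2943)
|BD| = 13.4734
circle(B,8.00) ∩ circle(D,10.00): a=5.4007, h=5.9019
  candidates: C₊=(3.0502,7.1903) cross=79.518; C₋=(1.0402,-4.4410) cross=-79.518
  mode - wants cross < 0 → take C=(1.0402,-4.4410) (cross=-79.518)
ex = (C−B)/|BC| = (0.5396,-0.8419); ey = (0.8419,0.5396)
P = B + 1.81·ex + -1.77·ey = (-3.7901,-0.1847)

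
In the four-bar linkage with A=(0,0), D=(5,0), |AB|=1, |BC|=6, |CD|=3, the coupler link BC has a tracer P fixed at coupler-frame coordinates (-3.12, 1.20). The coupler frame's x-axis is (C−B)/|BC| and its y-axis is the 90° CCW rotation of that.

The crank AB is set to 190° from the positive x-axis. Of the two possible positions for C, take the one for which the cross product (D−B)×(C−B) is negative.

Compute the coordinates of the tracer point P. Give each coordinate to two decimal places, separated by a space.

-3.21 2.32

A=(0,0), D=(5.00,0)
B = A + 1.00·(cos190°, sin190°) = (-0.9848, -0.1736)
|BD| = 5.9873
circle(B,6.00) ∩ circle(D,3.00): a=5.2484, h=2.9076
  candidates: C₊=(4.1771,2.8849) cross=17.409; C₋=(4.3457,-2.9278) cross=-17.409
  mode - wants cross < 0 → take C=(4.3457,-2.9278) (cross=-17.409)
ex = (C−B)/|BC| = (0.8884,-0.4590); ey = (0.4590,0.8884)
P = B + -3.12·ex + 1.20·ey = (-3.2059,2.3246)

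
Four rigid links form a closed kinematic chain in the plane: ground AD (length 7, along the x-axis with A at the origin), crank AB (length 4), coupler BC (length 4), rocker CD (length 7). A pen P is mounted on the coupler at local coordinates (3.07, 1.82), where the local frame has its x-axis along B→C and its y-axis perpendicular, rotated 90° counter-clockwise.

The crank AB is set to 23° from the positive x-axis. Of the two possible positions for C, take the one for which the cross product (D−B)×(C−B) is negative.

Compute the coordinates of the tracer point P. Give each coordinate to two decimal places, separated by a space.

A=(0,0), D=(7.00,0)
B = A + 4.00·(cos23°, sin23°) = (3.6820, 1.5629)
|BD| = 3.6677
circle(B,4.00) ∩ circle(D,7.00): a=-2.6650, h=2.9830
  candidates: C₊=(2.5423,5.3971) cross=10.940; C₋=(0.0000,0.0000) cross=-10.940
  mode - wants cross < 0 → take C=(0.0000,0.0000) (cross=-10.940)
ex = (C−B)/|BC| = (-0.9205,-0.3907); ey = (0.3907,-0.9205)
P = B + 3.07·ex + 1.82·ey = (1.5672,-1.3119)

1.57 -1.31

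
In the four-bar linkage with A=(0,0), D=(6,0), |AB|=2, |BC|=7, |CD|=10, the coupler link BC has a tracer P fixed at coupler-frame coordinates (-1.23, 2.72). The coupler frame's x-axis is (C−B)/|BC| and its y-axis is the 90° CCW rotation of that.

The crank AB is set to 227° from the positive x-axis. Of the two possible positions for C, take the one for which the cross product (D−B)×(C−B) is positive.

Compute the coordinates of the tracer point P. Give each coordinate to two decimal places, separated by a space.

A=(0,0), D=(6.00,0)
B = A + 2.00·(cos227°, sin227°) = (-1.3640, -1.4627)
|BD| = 7.5079
circle(B,7.00) ∩ circle(D,10.00): a=0.3575, h=6.9909
  candidates: C₊=(-2.3753,5.4638) cross=52.486; C₋=(0.3486,-8.2500) cross=-52.486
  mode + wants cross > 0 → take C=(-2.3753,5.4638) (cross=52.486)
ex = (C−B)/|BC| = (-0.1445,0.9895); ey = (-0.9895,-0.1445)
P = B + -1.23·ex + 2.72·ey = (-3.8778,-3.0728)

-3.88 -3.07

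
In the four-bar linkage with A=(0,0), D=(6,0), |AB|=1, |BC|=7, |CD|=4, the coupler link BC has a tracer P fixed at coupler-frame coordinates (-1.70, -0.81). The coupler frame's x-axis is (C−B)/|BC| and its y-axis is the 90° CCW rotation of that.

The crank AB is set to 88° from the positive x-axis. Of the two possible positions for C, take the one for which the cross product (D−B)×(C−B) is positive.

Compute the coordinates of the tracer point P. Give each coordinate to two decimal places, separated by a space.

-1.16 -0.46

A=(0,0), D=(6.00,0)
B = A + 1.00·(cos88°, sin88°) = (0.0349, 0.9994)
|BD| = 6.0482
circle(B,7.00) ∩ circle(D,4.00): a=5.7522, h=3.9890
  candidates: C₊=(6.3671,3.9831) cross=24.127; C₋=(5.0489,-3.8853) cross=-24.127
  mode + wants cross > 0 → take C=(6.3671,3.9831) (cross=24.127)
ex = (C−B)/|BC| = (0.9046,0.4262); ey = (-0.4262,0.9046)
P = B + -1.70·ex + -0.81·ey = (-1.1577,-0.4580)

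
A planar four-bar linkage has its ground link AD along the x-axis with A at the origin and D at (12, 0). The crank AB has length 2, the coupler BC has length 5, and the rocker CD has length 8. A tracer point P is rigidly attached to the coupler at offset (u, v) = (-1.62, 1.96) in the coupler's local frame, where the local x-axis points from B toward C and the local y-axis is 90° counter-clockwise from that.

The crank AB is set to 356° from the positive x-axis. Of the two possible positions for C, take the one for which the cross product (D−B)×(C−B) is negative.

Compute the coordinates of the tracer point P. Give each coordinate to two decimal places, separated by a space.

A=(0,0), D=(12.00,0)
B = A + 2.00·(cos356°, sin356°) = (1.9951, -0.1395)
|BD| = 10.0058
circle(B,5.00) ∩ circle(D,8.00): a=3.0541, h=3.9589
  candidates: C₊=(4.9937,3.8616) cross=39.612; C₋=(5.1041,-4.0554) cross=-39.612
  mode - wants cross < 0 → take C=(5.1041,-4.0554) (cross=-39.612)
ex = (C−B)/|BC| = (0.6218,-0.7832); ey = (0.7832,0.6218)
P = B + -1.62·ex + 1.96·ey = (2.5229,2.3480)

2.52 2.35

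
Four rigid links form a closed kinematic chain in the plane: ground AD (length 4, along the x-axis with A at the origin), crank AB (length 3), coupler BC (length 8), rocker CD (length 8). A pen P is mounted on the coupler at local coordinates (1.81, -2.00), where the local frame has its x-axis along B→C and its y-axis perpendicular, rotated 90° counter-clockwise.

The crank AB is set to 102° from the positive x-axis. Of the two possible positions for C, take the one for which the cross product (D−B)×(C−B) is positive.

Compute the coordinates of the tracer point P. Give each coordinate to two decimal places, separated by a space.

2.03 2.45

A=(0,0), D=(4.00,0)
B = A + 3.00·(cos102°, sin102°) = (-0.6237, 2.9344)
|BD| = 5.4763
circle(B,8.00) ∩ circle(D,8.00): a=2.7382, h=7.5168
  candidates: C₊=(5.7160,7.8138) cross=41.164; C₋=(-2.3397,-4.8794) cross=-41.164
  mode + wants cross > 0 → take C=(5.7160,7.8138) (cross=41.164)
ex = (C−B)/|BC| = (0.7925,0.6099); ey = (-0.6099,0.7925)
P = B + 1.81·ex + -2.00·ey = (2.0305,2.4535)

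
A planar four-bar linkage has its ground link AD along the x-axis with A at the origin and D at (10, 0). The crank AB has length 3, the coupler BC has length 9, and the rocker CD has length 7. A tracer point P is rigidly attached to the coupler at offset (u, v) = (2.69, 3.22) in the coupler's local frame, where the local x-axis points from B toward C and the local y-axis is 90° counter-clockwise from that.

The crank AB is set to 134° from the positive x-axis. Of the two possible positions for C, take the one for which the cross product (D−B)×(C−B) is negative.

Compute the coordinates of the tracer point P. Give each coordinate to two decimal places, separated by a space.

2.09 2.58

A=(0,0), D=(10.00,0)
B = A + 3.00·(cos134°, sin134°) = (-2.0840, 2.1580)
|BD| = 12.2752
circle(B,9.00) ∩ circle(D,7.00): a=7.4410, h=5.0627
  candidates: C₊=(6.1312,5.8337) cross=62.146; C₋=(4.3511,-4.1340) cross=-62.146
  mode - wants cross < 0 → take C=(4.3511,-4.1340) (cross=-62.146)
ex = (C−B)/|BC| = (0.7150,-0.6991); ey = (0.6991,0.7150)
P = B + 2.69·ex + 3.22·ey = (2.0905,2.5797)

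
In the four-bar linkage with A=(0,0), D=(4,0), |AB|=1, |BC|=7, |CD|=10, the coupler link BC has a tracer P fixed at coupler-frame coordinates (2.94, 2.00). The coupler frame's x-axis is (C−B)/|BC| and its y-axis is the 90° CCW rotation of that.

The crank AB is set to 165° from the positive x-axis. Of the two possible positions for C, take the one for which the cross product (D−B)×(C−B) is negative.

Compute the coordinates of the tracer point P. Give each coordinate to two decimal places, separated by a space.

A=(0,0), D=(4.00,0)
B = A + 1.00·(cos165°, sin165°) = (-0.9659, 0.2588)
|BD| = 4.9727
circle(B,7.00) ∩ circle(D,10.00): a=-2.6417, h=6.4824
  candidates: C₊=(-3.2666,6.8699) cross=32.235; C₋=(-3.9414,-6.0773) cross=-32.235
  mode - wants cross < 0 → take C=(-3.9414,-6.0773) (cross=-32.235)
ex = (C−B)/|BC| = (-0.4251,-0.9052); ey = (0.9052,-0.4251)
P = B + 2.94·ex + 2.00·ey = (-0.4053,-3.2525)

-0.41 -3.25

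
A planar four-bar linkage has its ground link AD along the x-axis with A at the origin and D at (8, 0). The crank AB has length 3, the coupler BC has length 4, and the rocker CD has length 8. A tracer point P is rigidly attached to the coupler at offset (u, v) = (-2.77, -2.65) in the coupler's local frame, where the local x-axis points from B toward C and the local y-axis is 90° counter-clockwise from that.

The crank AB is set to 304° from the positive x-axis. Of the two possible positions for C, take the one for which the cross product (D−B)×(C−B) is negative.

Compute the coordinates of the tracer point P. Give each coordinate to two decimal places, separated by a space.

A=(0,0), D=(8.00,0)
B = A + 3.00·(cos304°, sin304°) = (1.6776, -2.4871)
|BD| = 6.7940
circle(B,4.00) ∩ circle(D,8.00): a=-0.1355, h=3.9977
  candidates: C₊=(0.0880,1.1835) cross=27.160; C₋=(3.0149,-6.2569) cross=-27.160
  mode - wants cross < 0 → take C=(3.0149,-6.2569) (cross=-27.160)
ex = (C−B)/|BC| = (0.3343,-0.9425); ey = (0.9425,0.3343)
P = B + -2.77·ex + -2.65·ey = (-1.7460,-0.7625)

-1.75 -0.76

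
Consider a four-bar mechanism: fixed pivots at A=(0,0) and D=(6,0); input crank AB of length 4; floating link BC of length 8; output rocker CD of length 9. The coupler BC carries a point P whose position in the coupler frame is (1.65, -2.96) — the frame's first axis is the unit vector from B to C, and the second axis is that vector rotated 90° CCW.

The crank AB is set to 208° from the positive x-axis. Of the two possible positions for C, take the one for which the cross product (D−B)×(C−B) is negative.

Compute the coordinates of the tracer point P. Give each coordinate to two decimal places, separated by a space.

-4.68 -5.07

A=(0,0), D=(6.00,0)
B = A + 4.00·(cos208°, sin208°) = (-3.5318, -1.8779)
|BD| = 9.7150
circle(B,8.00) ∩ circle(D,9.00): a=3.9826, h=6.9382
  candidates: C₊=(-0.9655,5.6993) cross=67.405; C₋=(1.7168,-7.9154) cross=-67.405
  mode - wants cross < 0 → take C=(1.7168,-7.9154) (cross=-67.405)
ex = (C−B)/|BC| = (0.6561,-0.7547); ey = (0.7547,0.6561)
P = B + 1.65·ex + -2.96·ey = (-4.6832,-5.0651)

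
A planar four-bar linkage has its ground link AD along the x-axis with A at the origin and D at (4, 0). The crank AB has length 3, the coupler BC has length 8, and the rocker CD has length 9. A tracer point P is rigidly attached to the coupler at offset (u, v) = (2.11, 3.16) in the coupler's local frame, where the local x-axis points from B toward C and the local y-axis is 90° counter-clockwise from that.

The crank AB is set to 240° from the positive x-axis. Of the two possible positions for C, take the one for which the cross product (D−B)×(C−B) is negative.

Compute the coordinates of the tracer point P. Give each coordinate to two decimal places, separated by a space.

A=(0,0), D=(4.00,0)
B = A + 3.00·(cos240°, sin240°) = (-1.5000, -2.5981)
|BD| = 6.0828
circle(B,8.00) ∩ circle(D,9.00): a=1.6440, h=7.8293
  candidates: C₊=(-3.3576,5.1833) cross=47.624; C₋=(3.3305,-8.9751) cross=-47.624
  mode - wants cross < 0 → take C=(3.3305,-8.9751) (cross=-47.624)
ex = (C−B)/|BC| = (0.6038,-0.7971); ey = (0.7971,0.6038)
P = B + 2.11·ex + 3.16·ey = (2.2930,-2.3719)

2.29 -2.37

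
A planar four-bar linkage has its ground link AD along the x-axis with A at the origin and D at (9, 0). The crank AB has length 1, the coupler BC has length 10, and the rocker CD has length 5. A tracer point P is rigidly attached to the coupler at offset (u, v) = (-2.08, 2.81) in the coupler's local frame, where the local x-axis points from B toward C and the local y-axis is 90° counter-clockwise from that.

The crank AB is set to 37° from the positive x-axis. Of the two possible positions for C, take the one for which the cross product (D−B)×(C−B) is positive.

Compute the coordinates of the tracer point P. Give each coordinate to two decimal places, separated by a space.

-2.29 2.23

A=(0,0), D=(9.00,0)
B = A + 1.00·(cos37°, sin37°) = (0.7986, 0.6018)
|BD| = 8.2234
circle(B,10.00) ∩ circle(D,5.00): a=8.6719, h=4.9798
  candidates: C₊=(9.8117,4.9337) cross=40.951; C₋=(9.0828,-4.9993) cross=-40.951
  mode + wants cross > 0 → take C=(9.8117,4.9337) (cross=40.951)
ex = (C−B)/|BC| = (0.9013,0.4332); ey = (-0.4332,0.9013)
P = B + -2.08·ex + 2.81·ey = (-2.2933,2.2335)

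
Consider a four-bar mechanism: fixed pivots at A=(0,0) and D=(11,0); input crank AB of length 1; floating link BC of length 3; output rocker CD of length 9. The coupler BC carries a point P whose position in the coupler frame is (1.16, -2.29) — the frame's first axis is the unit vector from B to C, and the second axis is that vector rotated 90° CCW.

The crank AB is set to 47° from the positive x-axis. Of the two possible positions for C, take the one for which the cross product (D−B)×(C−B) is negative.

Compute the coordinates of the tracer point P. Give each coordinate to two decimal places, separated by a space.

-0.71 -1.42

A=(0,0), D=(11.00,0)
B = A + 1.00·(cos47°, sin47°) = (0.6820, 0.7314)
|BD| = 10.3439
circle(B,3.00) ∩ circle(D,9.00): a=1.6916, h=2.4776
  candidates: C₊=(2.5446,3.0831) cross=25.628; C₋=(2.1942,-1.8596) cross=-25.628
  mode - wants cross < 0 → take C=(2.1942,-1.8596) (cross=-25.628)
ex = (C−B)/|BC| = (0.5041,-0.8637); ey = (0.8637,0.5041)
P = B + 1.16·ex + -2.29·ey = (-0.7111,-1.4248)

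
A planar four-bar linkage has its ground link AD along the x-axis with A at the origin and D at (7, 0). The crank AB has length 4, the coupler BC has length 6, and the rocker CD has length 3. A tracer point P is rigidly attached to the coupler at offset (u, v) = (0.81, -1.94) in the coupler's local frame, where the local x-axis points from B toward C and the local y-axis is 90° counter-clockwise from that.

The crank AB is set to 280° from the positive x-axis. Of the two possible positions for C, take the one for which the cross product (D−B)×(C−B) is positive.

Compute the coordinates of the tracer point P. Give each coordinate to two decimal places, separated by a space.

A=(0,0), D=(7.00,0)
B = A + 4.00·(cos280°, sin280°) = (0.6946, -3.9392)
|BD| = 7.4348
circle(B,6.00) ∩ circle(D,3.00): a=5.5332, h=2.3203
  candidates: C₊=(4.1579,0.9603) cross=17.251; C₋=(6.6167,-2.9754) cross=-17.251
  mode + wants cross > 0 → take C=(4.1579,0.9603) (cross=17.251)
ex = (C−B)/|BC| = (0.5772,0.8166); ey = (-0.8166,0.5772)
P = B + 0.81·ex + -1.94·ey = (2.7463,-4.3976)

2.75 -4.40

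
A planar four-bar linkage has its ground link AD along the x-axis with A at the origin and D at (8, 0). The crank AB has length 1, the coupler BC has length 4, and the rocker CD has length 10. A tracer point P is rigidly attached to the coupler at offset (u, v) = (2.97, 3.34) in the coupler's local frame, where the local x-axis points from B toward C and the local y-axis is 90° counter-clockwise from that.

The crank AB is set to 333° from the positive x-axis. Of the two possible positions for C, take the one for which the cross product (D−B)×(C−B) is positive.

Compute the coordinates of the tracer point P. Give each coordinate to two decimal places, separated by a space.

A=(0,0), D=(8.00,0)
B = A + 1.00·(cos333°, sin333°) = (0.8910, -0.4540)
|BD| = 7.1235
circle(B,4.00) ∩ circle(D,10.00): a=-2.3343, h=3.2483
  candidates: C₊=(-1.6455,2.6389) cross=23.139; C₋=(-1.2315,-3.8444) cross=-23.139
  mode + wants cross > 0 → take C=(-1.6455,2.6389) (cross=23.139)
ex = (C−B)/|BC| = (-0.6341,0.7732); ey = (-0.7732,-0.6341)
P = B + 2.97·ex + 3.34·ey = (-3.5749,-0.2755)

-3.57 -0.28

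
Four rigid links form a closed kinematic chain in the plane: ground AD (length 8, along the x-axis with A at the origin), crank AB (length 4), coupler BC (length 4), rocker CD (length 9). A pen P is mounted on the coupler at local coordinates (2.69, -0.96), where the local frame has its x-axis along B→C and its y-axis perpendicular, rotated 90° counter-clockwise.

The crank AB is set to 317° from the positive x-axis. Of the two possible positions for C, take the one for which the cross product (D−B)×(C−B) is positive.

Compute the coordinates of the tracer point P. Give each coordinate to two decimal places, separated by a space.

0.67 -0.98

A=(0,0), D=(8.00,0)
B = A + 4.00·(cos317°, sin317°) = (2.9254, -2.7280)
|BD| = 5.7614
circle(B,4.00) ∩ circle(D,9.00): a=-2.7603, h=2.8949
  candidates: C₊=(-0.8766,-1.4852) cross=16.679; C₋=(1.8649,-6.5848) cross=-16.679
  mode + wants cross > 0 → take C=(-0.8766,-1.4852) (cross=16.679)
ex = (C−B)/|BC| = (-0.9505,0.3107); ey = (-0.3107,-0.9505)
P = B + 2.69·ex + -0.96·ey = (0.6668,-0.9797)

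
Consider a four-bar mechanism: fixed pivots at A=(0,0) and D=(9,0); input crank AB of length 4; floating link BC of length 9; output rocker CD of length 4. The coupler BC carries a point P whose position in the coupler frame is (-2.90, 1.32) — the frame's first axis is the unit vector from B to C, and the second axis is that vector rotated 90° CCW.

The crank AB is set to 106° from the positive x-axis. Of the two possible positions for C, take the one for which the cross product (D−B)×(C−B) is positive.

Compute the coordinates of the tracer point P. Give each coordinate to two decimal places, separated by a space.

A=(0,0), D=(9.00,0)
B = A + 4.00·(cos106°, sin106°) = (-1.1025, 3.8450)
|BD| = 10.8095
circle(B,9.00) ∩ circle(D,4.00): a=8.4114, h=3.2014
  candidates: C₊=(7.8975,3.8450) cross=34.605; C₋=(5.6199,-2.1390) cross=-34.605
  mode + wants cross > 0 → take C=(7.8975,3.8450) (cross=34.605)
ex = (C−B)/|BC| = (1.0000,0.0000); ey = (-0.0000,1.0000)
P = B + -2.90·ex + 1.32·ey = (-4.0025,5.1650)

-4.00 5.17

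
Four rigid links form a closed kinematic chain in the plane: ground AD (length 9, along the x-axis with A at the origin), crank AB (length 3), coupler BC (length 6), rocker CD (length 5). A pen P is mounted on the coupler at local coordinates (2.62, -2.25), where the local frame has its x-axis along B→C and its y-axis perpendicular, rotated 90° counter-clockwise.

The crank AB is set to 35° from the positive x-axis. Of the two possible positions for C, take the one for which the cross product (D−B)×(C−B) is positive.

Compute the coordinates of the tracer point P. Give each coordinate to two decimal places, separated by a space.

A=(0,0), D=(9.00,0)
B = A + 3.00·(cos35°, sin35°) = (2.4575, 1.7207)
|BD| = 6.7650
circle(B,6.00) ∩ circle(D,5.00): a=4.1955, h=4.2892
  candidates: C₊=(7.6060,4.8017) cross=29.017; C₋=(5.4240,-3.4946) cross=-29.017
  mode + wants cross > 0 → take C=(7.6060,4.8017) (cross=29.017)
ex = (C−B)/|BC| = (0.8581,0.5135); ey = (-0.5135,0.8581)
P = B + 2.62·ex + -2.25·ey = (5.8610,1.1354)

5.86 1.14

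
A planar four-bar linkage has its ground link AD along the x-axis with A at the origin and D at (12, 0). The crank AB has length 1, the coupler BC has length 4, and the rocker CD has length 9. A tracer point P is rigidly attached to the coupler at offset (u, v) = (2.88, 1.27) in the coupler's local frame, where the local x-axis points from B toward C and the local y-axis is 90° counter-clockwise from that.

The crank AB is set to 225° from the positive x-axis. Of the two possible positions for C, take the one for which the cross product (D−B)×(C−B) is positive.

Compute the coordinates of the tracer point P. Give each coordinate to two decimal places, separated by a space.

1.53 1.51

A=(0,0), D=(12.00,0)
B = A + 1.00·(cos225°, sin225°) = (-0.7071, -0.7071)
|BD| = 12.7268
circle(B,4.00) ∩ circle(D,9.00): a=3.8097, h=1.2191
  candidates: C₊=(3.0290,0.7217) cross=15.515; C₋=(3.1644,-1.7126) cross=-15.515
  mode + wants cross > 0 → take C=(3.0290,0.7217) (cross=15.515)
ex = (C−B)/|BC| = (0.9340,0.3572); ey = (-0.3572,0.9340)
P = B + 2.88·ex + 1.27·ey = (1.5292,1.5079)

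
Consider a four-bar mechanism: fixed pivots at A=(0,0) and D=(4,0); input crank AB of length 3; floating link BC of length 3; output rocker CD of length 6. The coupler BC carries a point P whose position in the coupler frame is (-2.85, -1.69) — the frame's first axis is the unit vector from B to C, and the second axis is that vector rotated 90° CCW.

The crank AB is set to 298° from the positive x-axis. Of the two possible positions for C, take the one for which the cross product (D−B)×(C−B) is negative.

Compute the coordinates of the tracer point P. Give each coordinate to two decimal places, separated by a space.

-0.71 -0.10

A=(0,0), D=(4.00,0)
B = A + 3.00·(cos298°, sin298°) = (1.4084, -2.6488)
|BD| = 3.7058
circle(B,3.00) ∩ circle(D,6.00): a=-1.7901, h=2.4074
  candidates: C₊=(-1.5643,-2.2448) cross=8.921; C₋=(1.8773,-5.6120) cross=-8.921
  mode - wants cross < 0 → take C=(1.8773,-5.6120) (cross=-8.921)
ex = (C−B)/|BC| = (0.1563,-0.9877); ey = (0.9877,0.1563)
P = B + -2.85·ex + -1.69·ey = (-0.7063,-0.0980)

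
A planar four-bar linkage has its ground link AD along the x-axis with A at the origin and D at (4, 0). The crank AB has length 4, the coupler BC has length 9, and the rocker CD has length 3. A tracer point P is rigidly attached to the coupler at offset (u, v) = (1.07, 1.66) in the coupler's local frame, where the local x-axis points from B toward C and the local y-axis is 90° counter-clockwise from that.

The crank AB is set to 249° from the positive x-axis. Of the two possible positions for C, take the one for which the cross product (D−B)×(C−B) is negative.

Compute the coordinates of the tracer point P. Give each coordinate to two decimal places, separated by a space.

-1.03 -1.80

A=(0,0), D=(4.00,0)
B = A + 4.00·(cos249°, sin249°) = (-1.4335, -3.7343)
|BD| = 6.5930
circle(B,9.00) ∩ circle(D,3.00): a=8.7568, h=2.0779
  candidates: C₊=(4.6063,2.9381) cross=13.700; C₋=(6.9602,-0.4869) cross=-13.700
  mode - wants cross < 0 → take C=(6.9602,-0.4869) (cross=-13.700)
ex = (C−B)/|BC| = (0.9326,0.3608); ey = (-0.3608,0.9326)
P = B + 1.07·ex + 1.66·ey = (-1.0345,-1.8001)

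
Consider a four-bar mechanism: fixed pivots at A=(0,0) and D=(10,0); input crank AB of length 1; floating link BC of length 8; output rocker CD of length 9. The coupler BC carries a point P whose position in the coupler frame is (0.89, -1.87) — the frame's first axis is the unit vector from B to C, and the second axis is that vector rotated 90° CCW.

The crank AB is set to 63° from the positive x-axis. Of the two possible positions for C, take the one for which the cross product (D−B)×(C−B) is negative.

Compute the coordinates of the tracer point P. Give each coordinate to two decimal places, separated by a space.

A=(0,0), D=(10.00,0)
B = A + 1.00·(cos63°, sin63°) = (0.4540, 0.8910)
|BD| = 9.5875
circle(B,8.00) ∩ circle(D,9.00): a=3.9072, h=6.9810
  candidates: C₊=(4.9930,7.4787) cross=66.930; C₋=(3.6955,-6.4229) cross=-66.930
  mode - wants cross < 0 → take C=(3.6955,-6.4229) (cross=-66.930)
ex = (C−B)/|BC| = (0.4052,-0.9142); ey = (0.9142,0.4052)
P = B + 0.89·ex + -1.87·ey = (-0.8950,-0.6804)

-0.90 -0.68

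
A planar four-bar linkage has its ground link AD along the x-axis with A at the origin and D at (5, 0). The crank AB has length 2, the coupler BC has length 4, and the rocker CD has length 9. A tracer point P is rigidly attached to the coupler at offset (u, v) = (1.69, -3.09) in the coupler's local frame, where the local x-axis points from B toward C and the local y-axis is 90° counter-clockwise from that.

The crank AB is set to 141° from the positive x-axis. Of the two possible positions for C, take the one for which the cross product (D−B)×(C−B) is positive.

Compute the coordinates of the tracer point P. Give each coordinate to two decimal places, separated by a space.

A=(0,0), D=(5.00,0)
B = A + 2.00·(cos141°, sin141°) = (-1.5543, 1.2586)
|BD| = 6.6740
circle(B,4.00) ∩ circle(D,9.00): a=-1.5326, h=3.6948
  candidates: C₊=(-2.3626,5.1761) cross=24.659; C₋=(-3.7562,-2.0808) cross=-24.659
  mode + wants cross > 0 → take C=(-2.3626,5.1761) (cross=24.659)
ex = (C−B)/|BC| = (-0.2021,0.9794); ey = (-0.9794,-0.2021)
P = B + 1.69·ex + -3.09·ey = (1.1305,3.5382)

1.13 3.54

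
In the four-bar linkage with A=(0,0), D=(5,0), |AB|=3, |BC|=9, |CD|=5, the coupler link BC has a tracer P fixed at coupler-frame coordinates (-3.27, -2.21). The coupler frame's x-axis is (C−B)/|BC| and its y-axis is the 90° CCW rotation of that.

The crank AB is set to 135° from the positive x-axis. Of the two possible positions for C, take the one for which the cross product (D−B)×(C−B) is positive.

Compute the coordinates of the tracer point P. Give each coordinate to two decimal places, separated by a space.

-4.59 -0.96

A=(0,0), D=(5.00,0)
B = A + 3.00·(cos135°, sin135°) = (-2.1213, 2.1213)
|BD| = 7.4306
circle(B,9.00) ∩ circle(D,5.00): a=7.4835, h=4.9997
  candidates: C₊=(6.4781,4.7765) cross=37.151; C₋=(3.6234,-4.8068) cross=-37.151
  mode + wants cross > 0 → take C=(6.4781,4.7765) (cross=37.151)
ex = (C−B)/|BC| = (0.9555,0.2950); ey = (-0.2950,0.9555)
P = B + -3.27·ex + -2.21·ey = (-4.5938,-0.9550)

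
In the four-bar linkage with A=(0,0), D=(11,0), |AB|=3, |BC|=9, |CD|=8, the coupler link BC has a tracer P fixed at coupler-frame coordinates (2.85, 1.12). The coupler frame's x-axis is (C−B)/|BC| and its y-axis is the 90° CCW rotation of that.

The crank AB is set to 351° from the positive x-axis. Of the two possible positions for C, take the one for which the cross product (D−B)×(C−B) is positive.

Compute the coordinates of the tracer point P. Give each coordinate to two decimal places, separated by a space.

A=(0,0), D=(11.00,0)
B = A + 3.00·(cos351°, sin351°) = (2.9631, -0.4693)
|BD| = 8.0506
circle(B,9.00) ∩ circle(D,8.00): a=5.0811, h=7.4285
  candidates: C₊=(7.6025,7.2427) cross=59.804; C₋=(8.4686,-7.5889) cross=-59.804
  mode + wants cross > 0 → take C=(7.6025,7.2427) (cross=59.804)
ex = (C−B)/|BC| = (0.5155,0.8569); ey = (-0.8569,0.5155)
P = B + 2.85·ex + 1.12·ey = (3.4725,2.5502)

3.47 2.55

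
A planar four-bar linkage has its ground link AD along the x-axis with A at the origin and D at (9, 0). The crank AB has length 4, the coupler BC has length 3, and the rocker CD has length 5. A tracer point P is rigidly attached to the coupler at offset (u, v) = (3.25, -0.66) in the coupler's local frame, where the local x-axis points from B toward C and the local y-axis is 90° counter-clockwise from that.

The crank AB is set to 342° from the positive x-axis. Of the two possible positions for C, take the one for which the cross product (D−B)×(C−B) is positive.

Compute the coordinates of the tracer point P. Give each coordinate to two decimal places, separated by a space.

5.00 1.86

A=(0,0), D=(9.00,0)
B = A + 4.00·(cos342°, sin342°) = (3.8042, -1.2361)
|BD| = 5.3408
circle(B,3.00) ∩ circle(D,5.00): a=1.1725, h=2.7614
  candidates: C₊=(4.3058,1.7217) cross=14.748; C₋=(5.5840,-3.6511) cross=-14.748
  mode + wants cross > 0 → take C=(4.3058,1.7217) (cross=14.748)
ex = (C−B)/|BC| = (0.1672,0.9859); ey = (-0.9859,0.1672)
P = B + 3.25·ex + -0.66·ey = (4.9983,1.8578)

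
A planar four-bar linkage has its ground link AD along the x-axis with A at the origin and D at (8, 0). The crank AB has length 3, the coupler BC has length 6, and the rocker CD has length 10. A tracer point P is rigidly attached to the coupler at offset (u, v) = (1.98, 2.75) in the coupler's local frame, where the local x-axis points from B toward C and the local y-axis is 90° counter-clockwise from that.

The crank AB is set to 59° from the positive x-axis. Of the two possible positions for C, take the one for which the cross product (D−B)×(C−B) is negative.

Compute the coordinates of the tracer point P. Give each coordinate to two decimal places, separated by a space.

2.80 -0.58

A=(0,0), D=(8.00,0)
B = A + 3.00·(cos59°, sin59°) = (1.5451, 2.5715)
|BD| = 6.9482
circle(B,6.00) ∩ circle(D,10.00): a=-1.1314, h=5.8924
  candidates: C₊=(2.6748,8.4642) cross=40.942; C₋=(-1.6866,-2.4838) cross=-40.942
  mode - wants cross < 0 → take C=(-1.6866,-2.4838) (cross=-40.942)
ex = (C−B)/|BC| = (-0.5386,-0.8425); ey = (0.8425,-0.5386)
P = B + 1.98·ex + 2.75·ey = (2.7956,-0.5780)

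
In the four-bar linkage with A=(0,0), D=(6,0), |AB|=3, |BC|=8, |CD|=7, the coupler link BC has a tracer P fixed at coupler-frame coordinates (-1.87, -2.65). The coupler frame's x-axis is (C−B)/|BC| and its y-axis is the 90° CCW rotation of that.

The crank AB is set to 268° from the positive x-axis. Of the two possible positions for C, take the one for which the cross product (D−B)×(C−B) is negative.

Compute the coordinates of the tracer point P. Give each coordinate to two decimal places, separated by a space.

-3.04 -4.38

A=(0,0), D=(6.00,0)
B = A + 3.00·(cos268°, sin268°) = (-0.1047, -2.9982)
|BD| = 6.8012
circle(B,8.00) ∩ circle(D,7.00): a=4.5033, h=6.6121
  candidates: C₊=(1.0227,4.9220) cross=44.970; C₋=(6.8523,-6.9479) cross=-44.970
  mode - wants cross < 0 → take C=(6.8523,-6.9479) (cross=-44.970)
ex = (C−B)/|BC| = (0.8696,-0.4937); ey = (0.4937,0.8696)
P = B + -1.87·ex + -2.65·ey = (-3.0392,-4.3794)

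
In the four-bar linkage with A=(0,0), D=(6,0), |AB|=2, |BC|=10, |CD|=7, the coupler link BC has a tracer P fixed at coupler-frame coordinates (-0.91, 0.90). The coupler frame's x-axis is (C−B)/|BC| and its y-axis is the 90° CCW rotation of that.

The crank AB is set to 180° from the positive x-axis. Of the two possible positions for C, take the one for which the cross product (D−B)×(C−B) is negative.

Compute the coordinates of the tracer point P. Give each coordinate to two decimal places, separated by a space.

A=(0,0), D=(6.00,0)
B = A + 2.00·(cos180°, sin180°) = (-2.0000, 0.0000)
|BD| = 8.0000
circle(B,10.00) ∩ circle(D,7.00): a=7.1875, h=6.9527
  candidates: C₊=(5.1875,6.9527) cross=55.621; C₋=(5.1875,-6.9527) cross=-55.621
  mode - wants cross < 0 → take C=(5.1875,-6.9527) (cross=-55.621)
ex = (C−B)/|BC| = (0.7188,-0.6953); ey = (0.6953,0.7188)
P = B + -0.91·ex + 0.90·ey = (-2.0283,1.2796)

-2.03 1.28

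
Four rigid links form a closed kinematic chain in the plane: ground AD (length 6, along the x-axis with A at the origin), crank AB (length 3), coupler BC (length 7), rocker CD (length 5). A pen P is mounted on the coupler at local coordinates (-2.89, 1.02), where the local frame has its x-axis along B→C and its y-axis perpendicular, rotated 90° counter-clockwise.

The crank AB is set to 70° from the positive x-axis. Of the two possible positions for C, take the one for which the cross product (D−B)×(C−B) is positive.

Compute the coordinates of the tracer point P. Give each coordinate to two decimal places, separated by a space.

A=(0,0), D=(6.00,0)
B = A + 3.00·(cos70°, sin70°) = (1.0261, 2.8191)
|BD| = 5.7173
circle(B,7.00) ∩ circle(D,5.00): a=4.9575, h=4.9419
  candidates: C₊=(7.7758,4.6740) cross=28.254; C₋=(2.9023,-3.9248) cross=-28.254
  mode + wants cross > 0 → take C=(7.7758,4.6740) (cross=28.254)
ex = (C−B)/|BC| = (0.9643,0.2650); ey = (-0.2650,0.9643)
P = B + -2.89·ex + 1.02·ey = (-2.0309,3.0368)

-2.03 3.04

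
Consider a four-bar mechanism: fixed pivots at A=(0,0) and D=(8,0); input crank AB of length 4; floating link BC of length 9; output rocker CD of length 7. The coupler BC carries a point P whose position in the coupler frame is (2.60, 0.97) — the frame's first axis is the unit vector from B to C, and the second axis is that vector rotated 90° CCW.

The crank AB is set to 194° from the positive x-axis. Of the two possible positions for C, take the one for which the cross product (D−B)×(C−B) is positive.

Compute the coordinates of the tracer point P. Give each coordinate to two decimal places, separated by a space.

A=(0,0), D=(8.00,0)
B = A + 4.00·(cos194°, sin194°) = (-3.8812, -0.9677)
|BD| = 11.9205
circle(B,9.00) ∩ circle(D,7.00): a=7.3025, h=5.2606
  candidates: C₊=(2.9702,4.8683) cross=62.709; C₋=(3.8242,-5.6181) cross=-62.709
  mode + wants cross > 0 → take C=(2.9702,4.8683) (cross=62.709)
ex = (C−B)/|BC| = (0.7613,0.6484); ey = (-0.6484,0.7613)
P = B + 2.60·ex + 0.97·ey = (-2.5309,1.4567)

-2.53 1.46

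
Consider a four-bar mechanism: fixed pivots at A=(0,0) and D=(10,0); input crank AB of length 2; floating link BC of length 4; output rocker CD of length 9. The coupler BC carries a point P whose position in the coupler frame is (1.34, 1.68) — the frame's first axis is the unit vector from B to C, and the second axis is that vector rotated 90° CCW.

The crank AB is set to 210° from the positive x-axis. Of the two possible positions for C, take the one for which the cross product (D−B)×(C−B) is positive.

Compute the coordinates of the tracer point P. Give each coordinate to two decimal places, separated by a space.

A=(0,0), D=(10.00,0)
B = A + 2.00·(cos210°, sin210°) = (-1.7321, -1.0000)
|BD| = 11.7746
circle(B,4.00) ∩ circle(D,9.00): a=3.1271, h=2.4942
  candidates: C₊=(1.1719,1.7508) cross=29.368; C₋=(1.5956,-3.2196) cross=-29.368
  mode + wants cross > 0 → take C=(1.1719,1.7508) (cross=29.368)
ex = (C−B)/|BC| = (0.7260,0.6877); ey = (-0.6877,0.7260)
P = B + 1.34·ex + 1.68·ey = (-1.9145,1.1412)

-1.91 1.14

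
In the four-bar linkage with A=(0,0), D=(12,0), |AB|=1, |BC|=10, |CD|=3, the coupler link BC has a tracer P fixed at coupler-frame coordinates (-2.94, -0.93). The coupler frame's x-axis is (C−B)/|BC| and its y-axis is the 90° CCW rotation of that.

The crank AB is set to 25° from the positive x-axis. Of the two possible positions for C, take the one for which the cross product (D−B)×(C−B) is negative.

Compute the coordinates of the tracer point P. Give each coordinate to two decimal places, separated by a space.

-2.18 0.41

A=(0,0), D=(12.00,0)
B = A + 1.00·(cos25°, sin25°) = (0.9063, 0.4226)
|BD| = 11.1017
circle(B,10.00) ∩ circle(D,3.00): a=9.6493, h=2.6250
  candidates: C₊=(10.6486,2.6784) cross=29.142; C₋=(10.4487,-2.5678) cross=-29.142
  mode - wants cross < 0 → take C=(10.4487,-2.5678) (cross=-29.142)
ex = (C−B)/|BC| = (0.9542,-0.2990); ey = (0.2990,0.9542)
P = B + -2.94·ex + -0.93·ey = (-2.1773,0.4144)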